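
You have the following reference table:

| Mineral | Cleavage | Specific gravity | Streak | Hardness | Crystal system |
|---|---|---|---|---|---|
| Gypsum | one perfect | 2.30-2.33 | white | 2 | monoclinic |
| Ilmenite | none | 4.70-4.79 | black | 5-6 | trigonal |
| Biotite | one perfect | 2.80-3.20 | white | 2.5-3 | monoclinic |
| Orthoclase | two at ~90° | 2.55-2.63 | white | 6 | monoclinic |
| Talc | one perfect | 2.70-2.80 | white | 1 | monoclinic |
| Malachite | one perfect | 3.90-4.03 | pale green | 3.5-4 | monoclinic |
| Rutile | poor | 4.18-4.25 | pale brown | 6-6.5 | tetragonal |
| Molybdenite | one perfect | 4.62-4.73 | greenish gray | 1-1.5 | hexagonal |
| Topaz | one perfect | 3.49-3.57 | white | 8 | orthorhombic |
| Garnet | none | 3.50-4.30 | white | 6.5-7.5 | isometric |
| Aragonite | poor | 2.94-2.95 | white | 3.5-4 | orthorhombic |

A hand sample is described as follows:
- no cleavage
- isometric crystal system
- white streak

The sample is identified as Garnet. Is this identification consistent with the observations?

Consistent

No cleavage — agrees with Garnet (cleavage none).
Isometric crystal system — agrees with Garnet (isometric system).
White streak — agrees with Garnet (white streak).
Every observed property is compatible with the reference values for Garnet.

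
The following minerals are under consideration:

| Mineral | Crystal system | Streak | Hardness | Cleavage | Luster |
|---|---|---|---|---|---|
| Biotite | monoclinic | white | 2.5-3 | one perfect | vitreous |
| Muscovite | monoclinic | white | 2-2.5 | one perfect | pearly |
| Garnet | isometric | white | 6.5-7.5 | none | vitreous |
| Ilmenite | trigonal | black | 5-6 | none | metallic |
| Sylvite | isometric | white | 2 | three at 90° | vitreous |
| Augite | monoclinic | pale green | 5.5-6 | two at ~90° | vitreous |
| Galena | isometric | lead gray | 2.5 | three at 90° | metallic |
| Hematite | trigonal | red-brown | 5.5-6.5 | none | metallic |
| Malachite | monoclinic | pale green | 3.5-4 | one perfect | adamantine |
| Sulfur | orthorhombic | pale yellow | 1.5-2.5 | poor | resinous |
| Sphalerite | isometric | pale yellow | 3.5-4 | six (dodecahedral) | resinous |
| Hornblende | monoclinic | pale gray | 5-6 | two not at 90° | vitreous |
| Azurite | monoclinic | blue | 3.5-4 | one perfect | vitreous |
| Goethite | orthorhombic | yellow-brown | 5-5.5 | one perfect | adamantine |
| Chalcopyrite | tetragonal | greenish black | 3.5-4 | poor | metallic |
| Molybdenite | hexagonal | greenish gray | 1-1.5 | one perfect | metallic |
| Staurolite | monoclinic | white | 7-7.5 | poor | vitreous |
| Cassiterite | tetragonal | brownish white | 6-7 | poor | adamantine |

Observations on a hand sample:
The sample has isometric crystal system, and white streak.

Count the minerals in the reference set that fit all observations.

Isometric crystal system: Garnet, Sylvite, Galena, Sphalerite remain.
White streak excludes Galena, Sphalerite.
Remaining candidates: Garnet, Sylvite.
That is 2 minerals.

2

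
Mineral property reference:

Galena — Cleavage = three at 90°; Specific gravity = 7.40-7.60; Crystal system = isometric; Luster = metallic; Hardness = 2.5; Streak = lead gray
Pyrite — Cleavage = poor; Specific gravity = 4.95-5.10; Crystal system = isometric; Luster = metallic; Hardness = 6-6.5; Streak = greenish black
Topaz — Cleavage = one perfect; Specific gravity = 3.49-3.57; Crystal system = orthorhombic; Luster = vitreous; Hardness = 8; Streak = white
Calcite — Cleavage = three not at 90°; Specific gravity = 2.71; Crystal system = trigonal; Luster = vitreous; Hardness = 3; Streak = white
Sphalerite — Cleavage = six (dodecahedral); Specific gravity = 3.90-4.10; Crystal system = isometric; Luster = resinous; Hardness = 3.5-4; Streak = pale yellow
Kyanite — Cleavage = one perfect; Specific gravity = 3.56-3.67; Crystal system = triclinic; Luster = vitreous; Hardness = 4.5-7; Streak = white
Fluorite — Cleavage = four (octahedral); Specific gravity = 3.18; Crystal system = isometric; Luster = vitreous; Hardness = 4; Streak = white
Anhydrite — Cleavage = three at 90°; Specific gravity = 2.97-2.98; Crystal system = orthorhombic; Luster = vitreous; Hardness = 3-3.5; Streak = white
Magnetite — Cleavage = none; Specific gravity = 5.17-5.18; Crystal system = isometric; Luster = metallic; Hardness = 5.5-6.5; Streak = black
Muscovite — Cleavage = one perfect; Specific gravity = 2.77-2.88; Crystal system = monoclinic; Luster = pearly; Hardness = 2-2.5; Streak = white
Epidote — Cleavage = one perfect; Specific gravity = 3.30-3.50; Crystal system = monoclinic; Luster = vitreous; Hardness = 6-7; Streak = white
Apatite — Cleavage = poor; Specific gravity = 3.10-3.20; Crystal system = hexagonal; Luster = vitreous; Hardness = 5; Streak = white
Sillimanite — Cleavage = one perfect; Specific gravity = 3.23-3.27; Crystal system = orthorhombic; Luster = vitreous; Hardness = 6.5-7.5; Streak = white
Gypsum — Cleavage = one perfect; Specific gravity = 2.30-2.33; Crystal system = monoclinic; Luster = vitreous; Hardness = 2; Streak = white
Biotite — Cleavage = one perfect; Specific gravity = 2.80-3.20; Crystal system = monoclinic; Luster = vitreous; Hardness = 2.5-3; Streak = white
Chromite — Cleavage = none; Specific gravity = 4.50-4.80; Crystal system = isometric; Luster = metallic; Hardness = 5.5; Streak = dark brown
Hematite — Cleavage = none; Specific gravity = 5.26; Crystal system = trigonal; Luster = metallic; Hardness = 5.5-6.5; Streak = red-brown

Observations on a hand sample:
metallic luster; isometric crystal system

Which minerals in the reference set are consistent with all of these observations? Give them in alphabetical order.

Chromite, Galena, Magnetite, Pyrite

Metallic luster — leaves Galena, Pyrite, Magnetite, Chromite, Hematite.
Isometric crystal system is inconsistent with Hematite.
The minerals that satisfy all observations are Chromite, Galena, Magnetite, Pyrite.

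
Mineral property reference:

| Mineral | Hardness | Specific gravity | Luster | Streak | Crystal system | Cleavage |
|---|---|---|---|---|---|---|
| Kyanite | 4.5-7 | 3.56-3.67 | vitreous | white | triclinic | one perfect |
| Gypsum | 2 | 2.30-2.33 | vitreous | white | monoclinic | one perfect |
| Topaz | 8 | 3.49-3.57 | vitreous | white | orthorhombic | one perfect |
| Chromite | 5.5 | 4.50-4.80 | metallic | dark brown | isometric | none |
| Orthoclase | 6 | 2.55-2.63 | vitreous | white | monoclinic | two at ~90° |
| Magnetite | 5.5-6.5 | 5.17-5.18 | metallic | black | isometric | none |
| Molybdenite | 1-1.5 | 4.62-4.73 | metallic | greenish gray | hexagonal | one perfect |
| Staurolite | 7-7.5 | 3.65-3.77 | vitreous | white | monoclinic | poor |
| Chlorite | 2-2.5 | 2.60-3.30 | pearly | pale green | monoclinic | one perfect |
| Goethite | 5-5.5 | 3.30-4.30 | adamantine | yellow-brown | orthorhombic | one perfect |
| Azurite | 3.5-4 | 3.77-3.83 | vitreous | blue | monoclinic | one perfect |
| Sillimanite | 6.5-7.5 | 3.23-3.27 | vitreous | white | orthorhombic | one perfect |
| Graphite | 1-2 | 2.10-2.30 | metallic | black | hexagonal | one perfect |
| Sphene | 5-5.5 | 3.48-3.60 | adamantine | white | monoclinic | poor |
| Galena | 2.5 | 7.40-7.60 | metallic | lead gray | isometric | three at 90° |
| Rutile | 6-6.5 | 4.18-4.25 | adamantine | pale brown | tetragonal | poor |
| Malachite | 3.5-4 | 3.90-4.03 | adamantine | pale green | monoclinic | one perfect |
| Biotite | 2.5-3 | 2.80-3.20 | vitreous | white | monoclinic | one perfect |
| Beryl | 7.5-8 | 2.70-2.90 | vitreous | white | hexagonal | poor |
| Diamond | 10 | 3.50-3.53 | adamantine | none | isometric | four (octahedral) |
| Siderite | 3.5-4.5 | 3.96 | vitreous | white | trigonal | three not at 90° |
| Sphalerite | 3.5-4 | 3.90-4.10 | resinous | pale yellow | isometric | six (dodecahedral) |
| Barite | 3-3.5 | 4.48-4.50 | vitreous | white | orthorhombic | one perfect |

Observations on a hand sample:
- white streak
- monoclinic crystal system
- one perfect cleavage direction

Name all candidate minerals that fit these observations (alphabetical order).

Biotite, Gypsum

White streak — narrows the field to Kyanite, Gypsum, Topaz, Orthoclase, Staurolite, Sillimanite, Sphene, Biotite, Beryl, Siderite, Barite.
Monoclinic crystal system — narrows the field to Gypsum, Orthoclase, Staurolite, Sphene, Biotite.
One perfect cleavage direction — narrows the field to Gypsum, Biotite.
Consistent with every observation: Biotite, Gypsum.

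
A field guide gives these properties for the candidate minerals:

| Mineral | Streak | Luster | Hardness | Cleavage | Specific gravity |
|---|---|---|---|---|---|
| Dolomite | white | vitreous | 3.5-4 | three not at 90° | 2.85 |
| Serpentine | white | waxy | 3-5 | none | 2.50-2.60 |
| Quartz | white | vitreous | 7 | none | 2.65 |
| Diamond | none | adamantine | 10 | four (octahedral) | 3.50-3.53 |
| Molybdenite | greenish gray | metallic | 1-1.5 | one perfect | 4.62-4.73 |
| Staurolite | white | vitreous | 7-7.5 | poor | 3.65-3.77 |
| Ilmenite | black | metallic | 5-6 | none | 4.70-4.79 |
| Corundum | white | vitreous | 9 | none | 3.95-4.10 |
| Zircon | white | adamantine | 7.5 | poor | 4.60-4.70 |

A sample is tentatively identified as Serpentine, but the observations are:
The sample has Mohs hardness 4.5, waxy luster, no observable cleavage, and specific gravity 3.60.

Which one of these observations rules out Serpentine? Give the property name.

specific gravity

Mohs hardness 4.5: Serpentine has hardness 3-5 — consistent.
Waxy luster: Serpentine has waxy luster — consistent.
No observable cleavage: Serpentine has cleavage none — consistent.
Specific gravity 3.60: Serpentine has SG 2.50-2.60 — inconsistent.
Everything matches except the specific gravity.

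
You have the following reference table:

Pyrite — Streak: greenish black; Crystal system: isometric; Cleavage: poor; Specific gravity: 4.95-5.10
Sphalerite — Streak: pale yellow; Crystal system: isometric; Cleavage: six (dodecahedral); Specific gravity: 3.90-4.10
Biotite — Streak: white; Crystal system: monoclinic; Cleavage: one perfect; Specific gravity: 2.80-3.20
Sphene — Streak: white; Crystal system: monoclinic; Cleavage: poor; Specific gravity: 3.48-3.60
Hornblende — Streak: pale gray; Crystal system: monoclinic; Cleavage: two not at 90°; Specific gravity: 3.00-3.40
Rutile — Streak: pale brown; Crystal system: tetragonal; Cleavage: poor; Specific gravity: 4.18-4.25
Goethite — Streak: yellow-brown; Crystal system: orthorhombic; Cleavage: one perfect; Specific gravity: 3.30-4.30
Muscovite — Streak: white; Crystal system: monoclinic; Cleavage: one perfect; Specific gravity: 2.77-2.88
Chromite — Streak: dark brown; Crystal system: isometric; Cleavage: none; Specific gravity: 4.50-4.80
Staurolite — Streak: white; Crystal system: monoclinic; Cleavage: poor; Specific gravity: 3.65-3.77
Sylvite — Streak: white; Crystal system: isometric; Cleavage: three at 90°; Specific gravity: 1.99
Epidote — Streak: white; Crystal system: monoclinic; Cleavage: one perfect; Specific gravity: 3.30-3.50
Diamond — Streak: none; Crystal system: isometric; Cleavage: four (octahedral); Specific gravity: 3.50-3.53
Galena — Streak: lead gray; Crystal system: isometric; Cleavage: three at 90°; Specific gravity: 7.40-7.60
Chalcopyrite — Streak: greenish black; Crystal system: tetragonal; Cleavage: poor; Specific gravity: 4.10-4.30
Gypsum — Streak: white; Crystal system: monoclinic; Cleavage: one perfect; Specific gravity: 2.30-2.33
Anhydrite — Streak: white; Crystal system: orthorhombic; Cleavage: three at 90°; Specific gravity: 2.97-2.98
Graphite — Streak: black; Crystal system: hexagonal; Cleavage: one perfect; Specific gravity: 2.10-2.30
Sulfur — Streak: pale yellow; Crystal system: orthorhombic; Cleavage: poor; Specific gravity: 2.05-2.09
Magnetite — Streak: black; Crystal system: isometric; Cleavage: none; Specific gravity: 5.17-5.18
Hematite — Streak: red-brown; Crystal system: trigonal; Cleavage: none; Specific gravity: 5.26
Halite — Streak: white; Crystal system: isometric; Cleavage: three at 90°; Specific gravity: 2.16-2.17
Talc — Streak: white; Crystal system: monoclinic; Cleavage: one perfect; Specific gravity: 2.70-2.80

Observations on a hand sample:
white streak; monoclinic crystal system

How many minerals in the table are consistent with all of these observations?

7

White streak — leaves Biotite, Sphene, Muscovite, Staurolite, Sylvite, Epidote, Gypsum, Anhydrite, Halite, Talc.
Monoclinic crystal system excludes Sylvite, Anhydrite, Halite.
Consistent with every observation: Biotite, Epidote, Gypsum, Muscovite, Sphene, Staurolite, Talc.
That is 7 minerals.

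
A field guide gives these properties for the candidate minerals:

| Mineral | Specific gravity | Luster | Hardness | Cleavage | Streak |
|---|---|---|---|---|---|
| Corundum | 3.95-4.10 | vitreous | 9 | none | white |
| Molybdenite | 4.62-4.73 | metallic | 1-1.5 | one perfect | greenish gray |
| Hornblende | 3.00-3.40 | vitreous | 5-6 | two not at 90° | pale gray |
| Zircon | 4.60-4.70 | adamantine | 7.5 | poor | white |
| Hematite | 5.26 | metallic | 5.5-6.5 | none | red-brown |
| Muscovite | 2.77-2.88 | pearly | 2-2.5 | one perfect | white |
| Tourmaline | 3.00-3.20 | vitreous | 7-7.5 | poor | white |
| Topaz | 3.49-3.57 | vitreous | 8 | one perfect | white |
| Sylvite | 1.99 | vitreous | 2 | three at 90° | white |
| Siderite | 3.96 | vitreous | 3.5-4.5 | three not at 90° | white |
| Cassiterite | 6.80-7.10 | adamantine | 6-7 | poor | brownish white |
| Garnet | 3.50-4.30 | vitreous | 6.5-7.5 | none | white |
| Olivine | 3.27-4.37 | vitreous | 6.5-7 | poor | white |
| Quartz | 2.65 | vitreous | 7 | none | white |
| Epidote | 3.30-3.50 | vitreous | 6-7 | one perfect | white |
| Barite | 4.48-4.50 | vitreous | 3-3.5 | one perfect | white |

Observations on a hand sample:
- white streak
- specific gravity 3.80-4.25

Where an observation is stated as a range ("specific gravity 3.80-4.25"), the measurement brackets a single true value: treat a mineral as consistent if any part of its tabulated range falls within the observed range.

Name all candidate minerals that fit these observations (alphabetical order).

Corundum, Garnet, Olivine, Siderite

White streak eliminates Molybdenite, Hornblende, Hematite, Cassiterite.
Specific gravity 3.80-4.25 — leaves Corundum, Siderite, Garnet, Olivine.
The minerals that satisfy all observations are Corundum, Garnet, Olivine, Siderite.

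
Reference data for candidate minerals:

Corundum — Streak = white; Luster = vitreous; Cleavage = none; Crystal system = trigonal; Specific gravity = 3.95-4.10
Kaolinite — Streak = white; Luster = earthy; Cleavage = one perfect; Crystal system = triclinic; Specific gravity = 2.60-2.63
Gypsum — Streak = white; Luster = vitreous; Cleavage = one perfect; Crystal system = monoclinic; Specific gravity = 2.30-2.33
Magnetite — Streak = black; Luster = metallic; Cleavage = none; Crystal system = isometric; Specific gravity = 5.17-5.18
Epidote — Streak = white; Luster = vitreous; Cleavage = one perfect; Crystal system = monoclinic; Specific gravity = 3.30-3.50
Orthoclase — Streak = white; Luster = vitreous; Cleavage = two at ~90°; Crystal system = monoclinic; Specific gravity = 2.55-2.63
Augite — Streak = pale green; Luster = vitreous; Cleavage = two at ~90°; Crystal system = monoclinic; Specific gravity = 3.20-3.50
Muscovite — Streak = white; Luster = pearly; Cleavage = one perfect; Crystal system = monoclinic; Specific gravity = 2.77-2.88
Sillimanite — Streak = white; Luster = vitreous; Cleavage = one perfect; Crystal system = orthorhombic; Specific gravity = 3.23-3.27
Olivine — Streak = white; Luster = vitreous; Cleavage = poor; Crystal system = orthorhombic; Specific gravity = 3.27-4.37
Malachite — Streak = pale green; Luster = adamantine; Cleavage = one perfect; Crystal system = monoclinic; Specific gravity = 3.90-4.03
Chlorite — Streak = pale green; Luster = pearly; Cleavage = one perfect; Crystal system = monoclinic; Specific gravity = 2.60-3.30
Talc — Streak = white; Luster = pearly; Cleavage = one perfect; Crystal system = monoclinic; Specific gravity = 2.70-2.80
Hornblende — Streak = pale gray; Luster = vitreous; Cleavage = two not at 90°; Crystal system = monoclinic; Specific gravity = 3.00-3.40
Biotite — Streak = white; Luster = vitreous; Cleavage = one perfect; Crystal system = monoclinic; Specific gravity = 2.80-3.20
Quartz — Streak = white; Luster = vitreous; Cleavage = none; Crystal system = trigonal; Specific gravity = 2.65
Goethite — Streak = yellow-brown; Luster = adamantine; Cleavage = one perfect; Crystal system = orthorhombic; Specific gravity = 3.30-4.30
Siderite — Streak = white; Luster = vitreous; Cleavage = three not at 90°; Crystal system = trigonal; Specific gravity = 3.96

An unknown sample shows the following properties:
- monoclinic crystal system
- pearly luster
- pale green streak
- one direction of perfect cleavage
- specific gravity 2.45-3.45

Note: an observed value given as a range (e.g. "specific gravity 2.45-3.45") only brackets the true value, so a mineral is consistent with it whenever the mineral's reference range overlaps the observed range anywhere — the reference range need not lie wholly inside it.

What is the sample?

Chlorite

Monoclinic crystal system — Gypsum, Epidote, Orthoclase, Augite, Muscovite, Malachite, Chlorite, Talc, Hornblende, Biotite remain.
Pearly luster — leaves Muscovite, Chlorite, Talc.
Pale green streak — only Chlorite remains.
One direction of perfect cleavage — all remaining candidates fit.
Specific gravity 2.45-3.45 — consistent with all remaining minerals.
Chlorite is the sole remaining match.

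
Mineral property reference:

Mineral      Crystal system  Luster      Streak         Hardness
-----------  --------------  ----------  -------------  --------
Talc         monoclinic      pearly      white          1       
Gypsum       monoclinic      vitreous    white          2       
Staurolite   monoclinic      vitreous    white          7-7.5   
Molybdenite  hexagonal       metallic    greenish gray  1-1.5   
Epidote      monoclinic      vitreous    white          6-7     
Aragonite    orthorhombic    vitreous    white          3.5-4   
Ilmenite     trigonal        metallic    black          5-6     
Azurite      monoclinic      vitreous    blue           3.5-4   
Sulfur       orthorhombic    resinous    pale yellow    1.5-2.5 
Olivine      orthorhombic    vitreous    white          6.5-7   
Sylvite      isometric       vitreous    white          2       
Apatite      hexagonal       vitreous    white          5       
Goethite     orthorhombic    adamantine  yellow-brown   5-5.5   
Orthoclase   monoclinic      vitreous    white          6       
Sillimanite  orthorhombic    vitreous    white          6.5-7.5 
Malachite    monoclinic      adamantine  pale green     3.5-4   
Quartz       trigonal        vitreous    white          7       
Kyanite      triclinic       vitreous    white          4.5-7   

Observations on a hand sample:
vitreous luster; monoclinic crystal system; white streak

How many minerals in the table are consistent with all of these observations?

4

Vitreous luster rules out Talc, Molybdenite, Ilmenite, Sulfur, Goethite, Malachite.
Monoclinic crystal system: leaves Gypsum, Staurolite, Epidote, Azurite, Orthoclase.
White streak rules out Azurite.
Consistent with every observation: Epidote, Gypsum, Orthoclase, Staurolite.
That is 4 minerals.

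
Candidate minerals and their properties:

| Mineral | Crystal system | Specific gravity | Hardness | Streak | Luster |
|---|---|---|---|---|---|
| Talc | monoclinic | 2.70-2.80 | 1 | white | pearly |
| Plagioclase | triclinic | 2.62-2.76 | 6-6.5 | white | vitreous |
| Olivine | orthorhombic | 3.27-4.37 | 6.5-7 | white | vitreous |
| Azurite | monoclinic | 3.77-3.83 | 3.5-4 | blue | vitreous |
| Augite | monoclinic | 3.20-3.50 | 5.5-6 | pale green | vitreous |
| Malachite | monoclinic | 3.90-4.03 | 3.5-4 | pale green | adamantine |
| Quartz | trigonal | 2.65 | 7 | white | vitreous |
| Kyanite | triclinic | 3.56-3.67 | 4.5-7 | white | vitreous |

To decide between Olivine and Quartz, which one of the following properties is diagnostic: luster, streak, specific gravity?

specific gravity

Luster: both vitreous — no difference.
Streak: both white — no difference.
Specific gravity: Olivine 3.27-4.37, Quartz 2.65 — these differ.
Specific gravity is the diagnostic property here.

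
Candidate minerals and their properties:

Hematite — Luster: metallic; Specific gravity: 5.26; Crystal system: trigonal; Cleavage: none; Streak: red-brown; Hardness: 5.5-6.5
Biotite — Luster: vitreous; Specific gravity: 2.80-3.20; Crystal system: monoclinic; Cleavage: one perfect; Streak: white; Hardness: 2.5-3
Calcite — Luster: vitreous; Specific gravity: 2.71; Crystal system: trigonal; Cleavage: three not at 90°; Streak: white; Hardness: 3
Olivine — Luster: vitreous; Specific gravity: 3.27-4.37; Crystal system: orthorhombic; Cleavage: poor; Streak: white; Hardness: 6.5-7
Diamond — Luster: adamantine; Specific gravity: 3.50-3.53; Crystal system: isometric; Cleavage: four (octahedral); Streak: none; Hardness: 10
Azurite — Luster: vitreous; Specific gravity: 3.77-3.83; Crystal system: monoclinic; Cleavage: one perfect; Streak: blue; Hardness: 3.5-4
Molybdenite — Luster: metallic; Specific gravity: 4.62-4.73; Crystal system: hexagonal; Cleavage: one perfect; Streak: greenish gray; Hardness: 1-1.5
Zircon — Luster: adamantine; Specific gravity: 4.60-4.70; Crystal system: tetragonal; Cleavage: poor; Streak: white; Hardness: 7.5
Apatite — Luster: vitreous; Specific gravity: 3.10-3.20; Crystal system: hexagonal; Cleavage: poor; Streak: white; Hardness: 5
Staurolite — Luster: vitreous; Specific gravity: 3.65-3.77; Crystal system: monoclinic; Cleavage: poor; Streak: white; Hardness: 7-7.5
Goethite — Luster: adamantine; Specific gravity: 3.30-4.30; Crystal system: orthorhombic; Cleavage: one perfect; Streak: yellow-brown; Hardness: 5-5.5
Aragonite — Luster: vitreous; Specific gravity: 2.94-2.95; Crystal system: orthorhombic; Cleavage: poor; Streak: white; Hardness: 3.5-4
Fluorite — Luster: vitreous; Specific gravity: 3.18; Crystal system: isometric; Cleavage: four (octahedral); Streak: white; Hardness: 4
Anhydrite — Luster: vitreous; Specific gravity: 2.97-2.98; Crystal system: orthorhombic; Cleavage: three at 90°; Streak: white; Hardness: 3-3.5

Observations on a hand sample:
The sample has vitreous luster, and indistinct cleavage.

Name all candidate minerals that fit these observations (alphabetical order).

Apatite, Aragonite, Olivine, Staurolite

Vitreous luster eliminates Hematite, Diamond, Molybdenite, Zircon, Goethite.
Indistinct cleavage — only Olivine, Apatite, Staurolite, Aragonite remain.
Consistent with every observation: Apatite, Aragonite, Olivine, Staurolite.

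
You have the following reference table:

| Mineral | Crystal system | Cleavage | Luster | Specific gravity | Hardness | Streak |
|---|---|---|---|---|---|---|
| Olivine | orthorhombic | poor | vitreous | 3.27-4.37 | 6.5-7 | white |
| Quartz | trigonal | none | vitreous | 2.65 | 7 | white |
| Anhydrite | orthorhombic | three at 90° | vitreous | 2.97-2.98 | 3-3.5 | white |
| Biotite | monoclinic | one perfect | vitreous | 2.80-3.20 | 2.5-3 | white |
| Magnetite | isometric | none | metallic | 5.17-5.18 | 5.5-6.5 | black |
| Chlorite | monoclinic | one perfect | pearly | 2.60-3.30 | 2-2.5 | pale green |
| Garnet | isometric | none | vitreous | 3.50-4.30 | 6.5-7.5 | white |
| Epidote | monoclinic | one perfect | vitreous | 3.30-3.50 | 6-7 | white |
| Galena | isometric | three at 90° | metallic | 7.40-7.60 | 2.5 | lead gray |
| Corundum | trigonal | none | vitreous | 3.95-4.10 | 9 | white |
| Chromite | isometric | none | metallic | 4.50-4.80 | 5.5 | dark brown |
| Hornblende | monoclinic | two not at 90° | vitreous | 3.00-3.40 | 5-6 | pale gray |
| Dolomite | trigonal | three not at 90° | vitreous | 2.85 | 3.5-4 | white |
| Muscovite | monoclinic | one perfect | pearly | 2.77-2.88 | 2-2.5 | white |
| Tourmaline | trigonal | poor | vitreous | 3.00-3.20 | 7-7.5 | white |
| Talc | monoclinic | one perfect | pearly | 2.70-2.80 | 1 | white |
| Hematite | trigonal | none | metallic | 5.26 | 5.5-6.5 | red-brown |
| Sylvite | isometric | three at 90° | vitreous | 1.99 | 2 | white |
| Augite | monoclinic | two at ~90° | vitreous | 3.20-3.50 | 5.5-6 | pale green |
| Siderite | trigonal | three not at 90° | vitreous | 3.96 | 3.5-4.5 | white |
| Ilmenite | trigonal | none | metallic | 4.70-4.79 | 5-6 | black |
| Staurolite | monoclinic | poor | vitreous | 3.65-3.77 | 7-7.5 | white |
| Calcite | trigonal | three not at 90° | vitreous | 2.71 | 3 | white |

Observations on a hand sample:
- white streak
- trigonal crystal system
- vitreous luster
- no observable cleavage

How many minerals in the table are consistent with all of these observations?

White streak: leaves Olivine, Quartz, Anhydrite, Biotite, Garnet, Epidote, Corundum, Dolomite, Muscovite, Tourmaline, Talc, Sylvite, Siderite, Staurolite, Calcite.
Trigonal crystal system: narrows the field to Quartz, Corundum, Dolomite, Tourmaline, Siderite, Calcite.
Vitreous luster: every remaining candidate is consistent.
No observable cleavage: leaves Quartz, Corundum.
Consistent with every observation: Corundum, Quartz.
That is 2 minerals.

2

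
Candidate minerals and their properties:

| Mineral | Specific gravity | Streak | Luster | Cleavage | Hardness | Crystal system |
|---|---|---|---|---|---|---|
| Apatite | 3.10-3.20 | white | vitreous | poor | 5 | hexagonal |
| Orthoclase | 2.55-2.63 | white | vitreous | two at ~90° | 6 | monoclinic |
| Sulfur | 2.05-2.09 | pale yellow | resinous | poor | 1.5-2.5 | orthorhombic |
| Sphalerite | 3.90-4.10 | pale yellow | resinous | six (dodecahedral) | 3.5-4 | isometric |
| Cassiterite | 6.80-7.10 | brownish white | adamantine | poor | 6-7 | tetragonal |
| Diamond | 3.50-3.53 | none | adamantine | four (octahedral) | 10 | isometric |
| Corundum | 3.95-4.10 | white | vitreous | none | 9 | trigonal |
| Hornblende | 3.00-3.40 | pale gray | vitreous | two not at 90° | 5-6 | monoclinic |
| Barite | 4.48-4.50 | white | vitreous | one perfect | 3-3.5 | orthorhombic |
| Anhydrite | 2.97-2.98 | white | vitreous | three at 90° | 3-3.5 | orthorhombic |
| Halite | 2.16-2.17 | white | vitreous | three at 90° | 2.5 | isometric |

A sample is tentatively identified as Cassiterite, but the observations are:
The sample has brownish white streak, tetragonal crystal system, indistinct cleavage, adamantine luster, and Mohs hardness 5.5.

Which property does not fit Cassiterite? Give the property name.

hardness

Brownish white streak: Cassiterite has brownish white streak — matches.
Tetragonal crystal system: Cassiterite has tetragonal system — matches.
Indistinct cleavage: Cassiterite has cleavage poor — matches.
Adamantine luster: Cassiterite has adamantine luster — matches.
Mohs hardness 5.5: Cassiterite has hardness 6-7 — outside the reference range.
Only the hardness is inconsistent.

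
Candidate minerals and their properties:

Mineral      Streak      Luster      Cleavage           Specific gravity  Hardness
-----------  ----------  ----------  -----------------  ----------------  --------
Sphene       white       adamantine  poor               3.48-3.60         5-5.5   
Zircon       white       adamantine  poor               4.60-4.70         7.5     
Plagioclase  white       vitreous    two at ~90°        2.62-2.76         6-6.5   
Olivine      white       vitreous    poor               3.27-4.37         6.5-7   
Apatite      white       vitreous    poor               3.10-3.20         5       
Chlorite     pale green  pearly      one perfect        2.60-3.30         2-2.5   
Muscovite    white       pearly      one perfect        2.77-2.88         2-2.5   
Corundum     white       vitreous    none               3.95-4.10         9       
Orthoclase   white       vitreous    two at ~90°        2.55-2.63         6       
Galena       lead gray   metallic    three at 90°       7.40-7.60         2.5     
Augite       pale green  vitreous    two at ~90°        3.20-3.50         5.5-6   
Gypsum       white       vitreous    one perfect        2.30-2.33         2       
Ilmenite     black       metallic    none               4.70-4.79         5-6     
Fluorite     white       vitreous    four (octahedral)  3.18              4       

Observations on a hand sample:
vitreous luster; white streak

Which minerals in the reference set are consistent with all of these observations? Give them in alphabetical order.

Vitreous luster is inconsistent with Sphene, Zircon, Chlorite, Muscovite, Galena, Ilmenite.
White streak is inconsistent with Augite.
The minerals that satisfy all observations are Apatite, Corundum, Fluorite, Gypsum, Olivine, Orthoclase, Plagioclase.

Apatite, Corundum, Fluorite, Gypsum, Olivine, Orthoclase, Plagioclase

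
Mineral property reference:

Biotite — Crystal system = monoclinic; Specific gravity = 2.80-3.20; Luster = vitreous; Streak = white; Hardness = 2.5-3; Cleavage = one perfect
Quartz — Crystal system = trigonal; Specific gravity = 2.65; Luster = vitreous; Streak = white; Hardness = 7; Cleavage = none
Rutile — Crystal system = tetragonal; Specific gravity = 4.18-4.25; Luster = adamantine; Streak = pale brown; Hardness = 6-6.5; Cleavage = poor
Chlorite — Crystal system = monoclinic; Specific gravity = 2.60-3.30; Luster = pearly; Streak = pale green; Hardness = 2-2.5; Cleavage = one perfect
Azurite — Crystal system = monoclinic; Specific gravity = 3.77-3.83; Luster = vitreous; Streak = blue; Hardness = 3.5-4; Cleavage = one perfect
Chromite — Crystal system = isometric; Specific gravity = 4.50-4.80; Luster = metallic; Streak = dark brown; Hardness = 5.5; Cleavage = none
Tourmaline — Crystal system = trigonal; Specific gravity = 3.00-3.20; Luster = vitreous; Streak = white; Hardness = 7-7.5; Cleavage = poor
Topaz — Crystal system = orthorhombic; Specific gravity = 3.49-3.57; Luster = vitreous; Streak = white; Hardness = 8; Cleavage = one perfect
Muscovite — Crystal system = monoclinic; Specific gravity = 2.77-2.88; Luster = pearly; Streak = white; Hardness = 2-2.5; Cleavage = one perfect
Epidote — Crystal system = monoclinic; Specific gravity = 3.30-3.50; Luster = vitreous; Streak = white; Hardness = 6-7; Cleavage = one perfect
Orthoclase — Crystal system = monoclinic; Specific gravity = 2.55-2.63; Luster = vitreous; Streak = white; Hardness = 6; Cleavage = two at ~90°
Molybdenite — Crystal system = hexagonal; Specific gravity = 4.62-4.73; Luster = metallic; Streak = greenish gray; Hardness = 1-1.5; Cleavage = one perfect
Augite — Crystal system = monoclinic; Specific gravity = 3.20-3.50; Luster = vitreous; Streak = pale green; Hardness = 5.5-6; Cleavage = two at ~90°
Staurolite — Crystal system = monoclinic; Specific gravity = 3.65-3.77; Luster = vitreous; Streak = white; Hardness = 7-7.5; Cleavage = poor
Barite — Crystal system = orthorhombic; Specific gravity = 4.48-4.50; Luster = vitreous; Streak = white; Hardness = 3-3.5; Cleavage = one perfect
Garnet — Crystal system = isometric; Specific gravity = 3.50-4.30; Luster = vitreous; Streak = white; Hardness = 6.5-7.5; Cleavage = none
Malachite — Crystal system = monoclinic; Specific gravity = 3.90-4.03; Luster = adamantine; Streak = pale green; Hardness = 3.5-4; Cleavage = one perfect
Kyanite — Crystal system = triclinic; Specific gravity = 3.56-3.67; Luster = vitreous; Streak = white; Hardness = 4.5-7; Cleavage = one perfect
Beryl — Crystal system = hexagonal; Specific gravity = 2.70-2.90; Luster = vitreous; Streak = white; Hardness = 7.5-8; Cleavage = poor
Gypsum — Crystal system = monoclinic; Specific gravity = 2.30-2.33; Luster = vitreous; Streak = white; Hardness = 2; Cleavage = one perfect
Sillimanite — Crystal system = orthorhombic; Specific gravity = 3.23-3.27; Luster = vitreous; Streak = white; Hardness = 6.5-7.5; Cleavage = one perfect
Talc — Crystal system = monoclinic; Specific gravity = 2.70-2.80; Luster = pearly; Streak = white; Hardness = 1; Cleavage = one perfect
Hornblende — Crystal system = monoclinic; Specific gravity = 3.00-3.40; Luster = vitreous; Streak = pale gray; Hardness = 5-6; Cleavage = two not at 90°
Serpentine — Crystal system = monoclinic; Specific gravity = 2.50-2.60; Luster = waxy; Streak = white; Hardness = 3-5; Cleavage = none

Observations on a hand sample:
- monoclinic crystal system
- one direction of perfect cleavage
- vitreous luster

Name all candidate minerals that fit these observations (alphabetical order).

Azurite, Biotite, Epidote, Gypsum

Monoclinic crystal system — Biotite, Chlorite, Azurite, Muscovite, Epidote, Orthoclase, Augite, Staurolite, Malachite, Gypsum, Talc, Hornblende, Serpentine remain.
One direction of perfect cleavage eliminates Orthoclase, Augite, Staurolite, Hornblende, Serpentine.
Vitreous luster rules out Chlorite, Muscovite, Malachite, Talc.
The minerals that satisfy all observations are Azurite, Biotite, Epidote, Gypsum.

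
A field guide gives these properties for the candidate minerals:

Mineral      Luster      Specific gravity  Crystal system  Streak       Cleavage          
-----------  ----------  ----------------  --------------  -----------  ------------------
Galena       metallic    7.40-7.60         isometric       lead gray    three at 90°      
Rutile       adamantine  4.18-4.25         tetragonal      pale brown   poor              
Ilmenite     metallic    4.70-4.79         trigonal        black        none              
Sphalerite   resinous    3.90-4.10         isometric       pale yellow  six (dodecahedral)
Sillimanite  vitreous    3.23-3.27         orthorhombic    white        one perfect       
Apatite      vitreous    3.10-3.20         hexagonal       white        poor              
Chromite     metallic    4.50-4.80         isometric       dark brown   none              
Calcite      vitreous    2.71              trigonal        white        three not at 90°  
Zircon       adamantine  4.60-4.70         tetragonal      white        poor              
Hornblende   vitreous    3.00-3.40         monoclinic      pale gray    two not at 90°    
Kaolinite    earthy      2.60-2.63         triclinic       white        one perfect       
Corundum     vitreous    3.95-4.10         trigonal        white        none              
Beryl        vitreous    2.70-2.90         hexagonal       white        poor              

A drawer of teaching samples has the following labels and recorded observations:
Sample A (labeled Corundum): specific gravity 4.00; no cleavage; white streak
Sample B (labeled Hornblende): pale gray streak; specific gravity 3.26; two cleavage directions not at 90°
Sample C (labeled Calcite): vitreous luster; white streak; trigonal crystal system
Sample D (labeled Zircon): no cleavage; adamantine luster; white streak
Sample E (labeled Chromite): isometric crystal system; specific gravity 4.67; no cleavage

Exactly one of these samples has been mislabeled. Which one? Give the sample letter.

D

Sample A: all recorded properties match Corundum.
Sample B: all recorded properties match Hornblende.
Sample C: all recorded properties match Calcite.
Sample D: no cleavage is outside the reference for Zircon (cleavage poor) — mislabeled.
Sample E: all recorded properties match Chromite.
The mislabeled specimen is D.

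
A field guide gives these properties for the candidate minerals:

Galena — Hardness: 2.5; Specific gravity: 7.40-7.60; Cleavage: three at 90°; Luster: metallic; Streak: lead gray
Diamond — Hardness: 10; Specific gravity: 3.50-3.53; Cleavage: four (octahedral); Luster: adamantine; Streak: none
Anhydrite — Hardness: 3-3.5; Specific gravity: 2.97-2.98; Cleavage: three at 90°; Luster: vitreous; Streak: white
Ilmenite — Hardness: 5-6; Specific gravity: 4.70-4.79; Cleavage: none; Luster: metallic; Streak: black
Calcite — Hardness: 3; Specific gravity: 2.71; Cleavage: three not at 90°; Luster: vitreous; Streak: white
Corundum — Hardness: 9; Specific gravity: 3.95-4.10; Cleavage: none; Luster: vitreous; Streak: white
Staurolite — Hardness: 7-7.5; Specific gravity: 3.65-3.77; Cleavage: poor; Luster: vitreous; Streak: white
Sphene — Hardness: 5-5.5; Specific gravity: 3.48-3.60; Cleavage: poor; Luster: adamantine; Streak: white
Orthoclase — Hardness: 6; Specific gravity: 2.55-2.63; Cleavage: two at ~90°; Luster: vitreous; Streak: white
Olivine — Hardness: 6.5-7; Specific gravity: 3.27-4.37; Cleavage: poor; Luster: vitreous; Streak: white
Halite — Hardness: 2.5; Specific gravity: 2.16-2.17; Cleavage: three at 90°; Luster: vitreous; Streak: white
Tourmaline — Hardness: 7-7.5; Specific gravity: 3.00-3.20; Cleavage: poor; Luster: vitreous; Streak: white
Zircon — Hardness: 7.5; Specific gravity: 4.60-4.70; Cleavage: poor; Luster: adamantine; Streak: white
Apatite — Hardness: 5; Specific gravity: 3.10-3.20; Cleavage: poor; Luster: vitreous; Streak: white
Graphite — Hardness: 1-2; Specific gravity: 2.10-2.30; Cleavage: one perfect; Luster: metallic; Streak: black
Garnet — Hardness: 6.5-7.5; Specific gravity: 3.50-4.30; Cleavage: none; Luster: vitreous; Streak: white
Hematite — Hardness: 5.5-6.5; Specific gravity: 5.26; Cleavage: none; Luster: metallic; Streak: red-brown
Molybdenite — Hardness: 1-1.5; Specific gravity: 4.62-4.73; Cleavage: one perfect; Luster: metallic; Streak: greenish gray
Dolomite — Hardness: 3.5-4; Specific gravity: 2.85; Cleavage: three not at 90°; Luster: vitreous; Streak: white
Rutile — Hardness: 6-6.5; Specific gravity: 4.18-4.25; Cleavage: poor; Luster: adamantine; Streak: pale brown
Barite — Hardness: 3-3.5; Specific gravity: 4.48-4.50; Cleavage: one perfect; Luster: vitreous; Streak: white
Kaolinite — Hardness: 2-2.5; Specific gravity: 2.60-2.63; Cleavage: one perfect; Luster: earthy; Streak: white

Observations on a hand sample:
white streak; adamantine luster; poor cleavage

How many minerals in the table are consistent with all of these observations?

White streak — only Anhydrite, Calcite, Corundum, Staurolite, Sphene, Orthoclase, Olivine, Halite, Tourmaline, Zircon, Apatite, Garnet, Dolomite, Barite, Kaolinite remain.
Adamantine luster — leaves Sphene, Zircon.
Poor cleavage — consistent with all remaining minerals.
The minerals that satisfy all observations are Sphene, Zircon.
That is 2 minerals.

2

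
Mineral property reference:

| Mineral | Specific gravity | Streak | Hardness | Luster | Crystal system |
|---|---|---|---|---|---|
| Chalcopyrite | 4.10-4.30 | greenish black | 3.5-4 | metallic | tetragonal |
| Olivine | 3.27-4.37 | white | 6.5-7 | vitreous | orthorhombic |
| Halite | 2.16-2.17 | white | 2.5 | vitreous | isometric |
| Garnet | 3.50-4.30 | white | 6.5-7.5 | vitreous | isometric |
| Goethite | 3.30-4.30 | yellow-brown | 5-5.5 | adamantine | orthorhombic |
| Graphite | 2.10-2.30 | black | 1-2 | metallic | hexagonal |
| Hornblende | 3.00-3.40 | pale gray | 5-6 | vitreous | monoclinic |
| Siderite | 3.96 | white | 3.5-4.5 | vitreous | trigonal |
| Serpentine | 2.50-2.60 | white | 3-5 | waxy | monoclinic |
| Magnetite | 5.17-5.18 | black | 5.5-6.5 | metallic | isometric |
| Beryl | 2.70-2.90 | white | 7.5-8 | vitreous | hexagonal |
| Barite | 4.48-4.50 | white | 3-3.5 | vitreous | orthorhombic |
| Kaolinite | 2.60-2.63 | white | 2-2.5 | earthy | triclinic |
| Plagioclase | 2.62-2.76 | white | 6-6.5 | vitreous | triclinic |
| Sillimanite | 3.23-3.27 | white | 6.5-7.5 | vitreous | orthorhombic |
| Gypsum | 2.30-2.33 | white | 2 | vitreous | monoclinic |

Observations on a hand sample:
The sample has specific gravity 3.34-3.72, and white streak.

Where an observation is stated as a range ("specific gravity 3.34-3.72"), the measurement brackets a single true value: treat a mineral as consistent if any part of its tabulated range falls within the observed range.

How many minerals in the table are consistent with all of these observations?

2

Specific gravity 3.34-3.72: Olivine, Garnet, Goethite, Hornblende remain.
White streak excludes Goethite, Hornblende.
Remaining candidates: Garnet, Olivine.
That is 2 minerals.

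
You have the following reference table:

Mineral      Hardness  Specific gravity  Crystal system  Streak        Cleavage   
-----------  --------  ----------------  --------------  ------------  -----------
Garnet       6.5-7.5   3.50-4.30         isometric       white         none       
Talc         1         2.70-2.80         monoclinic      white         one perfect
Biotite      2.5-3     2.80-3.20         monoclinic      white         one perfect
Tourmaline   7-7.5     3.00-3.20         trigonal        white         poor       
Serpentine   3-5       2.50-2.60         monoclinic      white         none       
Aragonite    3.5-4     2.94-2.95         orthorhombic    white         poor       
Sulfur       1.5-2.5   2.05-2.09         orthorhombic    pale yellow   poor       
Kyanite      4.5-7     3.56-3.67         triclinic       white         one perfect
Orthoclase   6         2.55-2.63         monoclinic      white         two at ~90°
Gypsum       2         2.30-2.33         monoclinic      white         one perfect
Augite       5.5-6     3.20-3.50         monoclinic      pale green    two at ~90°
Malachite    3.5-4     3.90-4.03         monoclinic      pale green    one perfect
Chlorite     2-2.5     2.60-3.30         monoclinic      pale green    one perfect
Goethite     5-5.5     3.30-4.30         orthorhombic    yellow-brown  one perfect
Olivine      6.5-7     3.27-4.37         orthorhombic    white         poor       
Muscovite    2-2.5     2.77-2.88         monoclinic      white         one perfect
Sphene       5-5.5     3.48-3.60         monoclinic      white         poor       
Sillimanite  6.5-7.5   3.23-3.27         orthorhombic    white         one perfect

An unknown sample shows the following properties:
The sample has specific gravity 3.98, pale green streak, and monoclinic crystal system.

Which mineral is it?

Specific gravity 3.98: leaves Garnet, Malachite, Goethite, Olivine.
Pale green streak: leaves Malachite.
Monoclinic crystal system: no further eliminations.
The only mineral consistent with every observation is Malachite.

Malachite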